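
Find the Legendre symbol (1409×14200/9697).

By multiplicativity, (1409·14200/9697) = (1409/9697)·(14200/9697).
First factor (1409/9697):
(1409/9697)
  = (9697/1409)    [QR: 1409 ≡ 1 mod 4, sign kept]
  = (1243/1409)    [9697 ≡ 1243 mod 1409]
  = (1409/1243)    [QR: 1409 ≡ 1 mod 4, sign kept]
  = (166/1243)    [1409 ≡ 166 mod 1243]
  = -(83/1243)    [1243 ≡ 3 mod 8 ⇒ (2/1243) = -1]
  = (1243/83)    [QR: both ≡ 3 mod 4, sign flips]
  = (81/83)    [1243 ≡ 81 mod 83]
  = (83/81)    [QR: 81 ≡ 1 mod 4, sign kept]
  = (2/81)    [83 ≡ 2 mod 81]
  = (1/81)    [81 ≡ 1 mod 8 ⇒ (2/81) = +1]
  = 1    [(1/81) = 1]
Second factor (14200/9697):
(14200/9697)
  = (4503/9697)    [14200 ≡ 4503 mod 9697]
  = (9697/4503)    [QR: 9697 ≡ 1 mod 4, sign kept]
  = (691/4503)    [9697 ≡ 691 mod 4503]
  = -(4503/691)    [QR: both ≡ 3 mod 4, sign flips]
  = -(357/691)    [4503 ≡ 357 mod 691]
  = -(691/357)    [QR: 357 ≡ 1 mod 4, sign kept]
  = -(334/357)    [691 ≡ 334 mod 357]
  = (167/357)    [357 ≡ 5 mod 8 ⇒ (2/357) = -1]
  = (357/167)    [QR: 357 ≡ 1 mod 4, sign kept]
  = (23/167)    [357 ≡ 23 mod 167]
  = -(167/23)    [QR: both ≡ 3 mod 4, sign flips]
  = -(6/23)    [167 ≡ 6 mod 23]
  = -(3/23)    [23 ≡ 7 mod 8 ⇒ (2/23) = +1]
  = (23/3)    [QR: both ≡ 3 mod 4, sign flips]
  = (2/3)    [23 ≡ 2 mod 3]
  = -(1/3)    [3 ≡ 3 mod 8 ⇒ (2/3) = -1]
  = -1    [(1/3) = 1]
Product: (1)·(-1) = -1.

-1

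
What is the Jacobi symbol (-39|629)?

Reduce the numerator: -39 ≡ 590 (mod 629), so (-39|629) = (590|629).
Factor out 2: 590 = 2·295. Since 629 ≡ 5 (mod 8), (2|629) = -1. Now have -(295|629).
629 ≡ 1 (mod 4), so quadratic reciprocity gives (295|629) = (629|295). Reduce: 629 ≡ 39 (mod 295). Now have -(39|295).
Both 39 ≡ 3 and 295 ≡ 3 (mod 4), so reciprocity gives (39|295) = -(295|39). Reduce: 295 ≡ 22 (mod 39). Now have (22|39).
Factor out 2: 22 = 2·11. Since 39 ≡ 7 (mod 8), (2|39) = +1. Now have (11|39).
Both 11 ≡ 3 and 39 ≡ 3 (mod 4), so reciprocity gives (11|39) = -(39|11). Reduce: 39 ≡ 6 (mod 11). Now have -(6|11).
Factor out 2: 6 = 2·3. Since 11 ≡ 3 (mod 8), (2|11) = -1. Now have (3|11).
Both 3 ≡ 3 and 11 ≡ 3 (mod 4), so reciprocity gives (3|11) = -(11|3). Reduce: 11 ≡ 2 (mod 3). Now have -(2|3).
Factor out 2: 2 = 2. Since 3 ≡ 3 (mod 8), (2|3) = -1. Now have (1|3).
(1|3) = 1. Collecting the sign factors: 1.

1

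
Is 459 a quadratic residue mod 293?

no

(459/293)
  = (166/293)    [459 ≡ 166 mod 293]
  = -(83/293)    [293 ≡ 5 mod 8 ⇒ (2/293) = -1]
  = -(293/83)    [QR: 293 ≡ 1 mod 4, sign kept]
  = -(44/83)    [293 ≡ 44 mod 83]
  = -(11/83)    [83 ≡ 3 mod 8 ⇒ (2/83)^2 = +1]
  = (83/11)    [QR: both ≡ 3 mod 4, sign flips]
  = (6/11)    [83 ≡ 6 mod 11]
  = -(3/11)    [11 ≡ 3 mod 8 ⇒ (2/11) = -1]
  = (11/3)    [QR: both ≡ 3 mod 4, sign flips]
  = (2/3)    [11 ≡ 2 mod 3]
  = -(1/3)    [3 ≡ 3 mod 8 ⇒ (2/3) = -1]
  = -1    [(1/3) = 1]
The Legendre symbol is -1, so x^2 ≡ 459 (mod 293) has no solution.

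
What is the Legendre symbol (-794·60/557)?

-1

By multiplicativity, (-794·60/557) = (-794/557)·(60/557).
First factor (-794/557):
Reduce the numerator: -794 ≡ 320 (mod 557), so (-794/557) = (320/557).
Factor out 2: 320 = 2^6·5. Since 557 ≡ 5 (mod 8), (2/557) = -1, and (2/557)^6 = +1. Now have (5/557).
5 ≡ 1 (mod 4), so quadratic reciprocity gives (5/557) = (557/5). Reduce: 557 ≡ 2 (mod 5). Now have (2/5).
Factor out 2: 2 = 2. Since 5 ≡ 5 (mod 8), (2/5) = -1. Now have -(1/5).
(1/5) = 1. Collecting the sign factors: -1.
Second factor (60/557):
Factor out 2: 60 = 2^2·15. Since 557 ≡ 5 (mod 8), (2/557) = -1, and (2/557)^2 = +1. Now have (15/557).
557 ≡ 1 (mod 4), so quadratic reciprocity gives (15/557) = (557/15). Reduce: 557 ≡ 2 (mod 15). Now have (2/15).
Factor out 2: 2 = 2. Since 15 ≡ 7 (mod 8), (2/15) = +1. Now have (1/15).
(1/15) = 1. Collecting the sign factors: 1.
Product: (-1)·(1) = -1.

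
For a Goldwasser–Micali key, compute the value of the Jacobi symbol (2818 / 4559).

1

(2818 / 4559)
  = (1409 / 4559)    [4559 ≡ 7 mod 8 ⇒ (2 / 4559) = +1]
  = (4559 / 1409)    [QR: 1409 ≡ 1 mod 4, sign kept]
  = (332 / 1409)    [4559 ≡ 332 mod 1409]
  = (83 / 1409)    [1409 ≡ 1 mod 8 ⇒ (2 / 1409)^2 = +1]
  = (1409 / 83)    [QR: 1409 ≡ 1 mod 4, sign kept]
  = (81 / 83)    [1409 ≡ 81 mod 83]
  = (83 / 81)    [QR: 81 ≡ 1 mod 4, sign kept]
  = (2 / 81)    [83 ≡ 2 mod 81]
  = (1 / 81)    [81 ≡ 1 mod 8 ⇒ (2 / 81) = +1]
  = 1    [(1 / 81) = 1]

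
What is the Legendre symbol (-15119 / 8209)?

1

Reduce the numerator: -15119 ≡ 1299 (mod 8209), so (-15119 / 8209) = (1299 / 8209).
8209 ≡ 1 (mod 4), so quadratic reciprocity gives (1299 / 8209) = (8209 / 1299). Reduce: 8209 ≡ 415 (mod 1299). Now have (415 / 1299).
Both 415 ≡ 3 and 1299 ≡ 3 (mod 4), so reciprocity gives (415 / 1299) = -(1299 / 415). Reduce: 1299 ≡ 54 (mod 415). Now have -(54 / 415).
Factor out 2: 54 = 2·27. Since 415 ≡ 7 (mod 8), (2 / 415) = +1. Now have -(27 / 415).
Both 27 ≡ 3 and 415 ≡ 3 (mod 4), so reciprocity gives (27 / 415) = -(415 / 27). Reduce: 415 ≡ 10 (mod 27). Now have (10 / 27).
Factor out 2: 10 = 2·5. Since 27 ≡ 3 (mod 8), (2 / 27) = -1. Now have -(5 / 27).
5 ≡ 1 (mod 4), so quadratic reciprocity gives (5 / 27) = (27 / 5). Reduce: 27 ≡ 2 (mod 5). Now have -(2 / 5).
Factor out 2: 2 = 2. Since 5 ≡ 5 (mod 8), (2 / 5) = -1. Now have (1 / 5).
(1 / 5) = 1. Collecting the sign factors: 1.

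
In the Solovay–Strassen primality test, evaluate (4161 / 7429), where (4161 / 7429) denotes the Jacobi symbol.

0

(4161 / 7429)
  = (7429 / 4161)    [QR: 4161 ≡ 1 mod 4, sign kept]
  = (3268 / 4161)    [7429 ≡ 3268 mod 4161]
  = (817 / 4161)    [4161 ≡ 1 mod 8 ⇒ (2 / 4161)^2 = +1]
  = (4161 / 817)    [QR: 817 ≡ 1 mod 4, sign kept]
  = (76 / 817)    [4161 ≡ 76 mod 817]
  = (19 / 817)    [817 ≡ 1 mod 8 ⇒ (2 / 817)^2 = +1]
  = (817 / 19)    [QR: 817 ≡ 1 mod 4, sign kept]
  = (0 / 19)    [817 ≡ 0 mod 19]
  = 0    [numerator 0, gcd > 1]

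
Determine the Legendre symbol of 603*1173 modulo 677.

1

By multiplicativity, (603·1173/677) = (603/677)·(1173/677).
First factor (603/677):
677 ≡ 1 (mod 4), so quadratic reciprocity gives (603/677) = (677/603). Reduce: 677 ≡ 74 (mod 603). Now have (74/603).
Factor out 2: 74 = 2·37. Since 603 ≡ 3 (mod 8), (2/603) = -1. Now have -(37/603).
37 ≡ 1 (mod 4), so quadratic reciprocity gives (37/603) = (603/37). Reduce: 603 ≡ 11 (mod 37). Now have -(11/37).
37 ≡ 1 (mod 4), so quadratic reciprocity gives (11/37) = (37/11). Reduce: 37 ≡ 4 (mod 11). Now have -(4/11).
Factor out 2: 4 = 2^2. Since 11 ≡ 3 (mod 8), (2/11) = -1, and (2/11)^2 = +1. Now have -(1/11).
(1/11) = 1. Collecting the sign factors: -1.
Second factor (1173/677):
Reduce the numerator: 1173 ≡ 496 (mod 677), so (1173/677) = (496/677).
Factor out 2: 496 = 2^4·31. Since 677 ≡ 5 (mod 8), (2/677) = -1, and (2/677)^4 = +1. Now have (31/677).
677 ≡ 1 (mod 4), so quadratic reciprocity gives (31/677) = (677/31). Reduce: 677 ≡ 26 (mod 31). Now have (26/31).
Factor out 2: 26 = 2·13. Since 31 ≡ 7 (mod 8), (2/31) = +1. Now have (13/31).
13 ≡ 1 (mod 4), so quadratic reciprocity gives (13/31) = (31/13). Reduce: 31 ≡ 5 (mod 13). Now have (5/13).
5 ≡ 1 (mod 4), so quadratic reciprocity gives (5/13) = (13/5). Reduce: 13 ≡ 3 (mod 5). Now have (3/5).
5 ≡ 1 (mod 4), so quadratic reciprocity gives (3/5) = (5/3). Reduce: 5 ≡ 2 (mod 3). Now have (2/3).
Factor out 2: 2 = 2. Since 3 ≡ 3 (mod 8), (2/3) = -1. Now have -(1/3).
(1/3) = 1. Collecting the sign factors: -1.
Product: (-1)·(-1) = 1.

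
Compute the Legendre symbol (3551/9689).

9689 ≡ 1 (mod 4), so quadratic reciprocity gives (3551/9689) = (9689/3551). Reduce: 9689 ≡ 2587 (mod 3551). Now have (2587/3551).
Both 2587 ≡ 3 and 3551 ≡ 3 (mod 4), so reciprocity gives (2587/3551) = -(3551/2587). Reduce: 3551 ≡ 964 (mod 2587). Now have -(964/2587).
Factor out 2: 964 = 2^2·241. Since 2587 ≡ 3 (mod 8), (2/2587) = -1, and (2/2587)^2 = +1. Now have -(241/2587).
241 ≡ 1 (mod 4), so quadratic reciprocity gives (241/2587) = (2587/241). Reduce: 2587 ≡ 177 (mod 241). Now have -(177/241).
177 ≡ 1 (mod 4), so quadratic reciprocity gives (177/241) = (241/177). Reduce: 241 ≡ 64 (mod 177). Now have -(64/177).
Factor out 2: 64 = 2^6. Since 177 ≡ 1 (mod 8), (2/177) = +1, and (2/177)^6 = +1. Now have -(1/177).
(1/177) = 1. Collecting the sign factors: -1.

-1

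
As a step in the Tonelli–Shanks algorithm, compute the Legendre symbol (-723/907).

-1

(-723/907)
  = -(723/907)    [907 ≡ 3 mod 4 ⇒ (-1/907) = -1]
  = (907/723)    [QR: both ≡ 3 mod 4, sign flips]
  = (184/723)    [907 ≡ 184 mod 723]
  = -(23/723)    [723 ≡ 3 mod 8 ⇒ (2/723)^3 = -1]
  = (723/23)    [QR: both ≡ 3 mod 4, sign flips]
  = (10/23)    [723 ≡ 10 mod 23]
  = (5/23)    [23 ≡ 7 mod 8 ⇒ (2/23) = +1]
  = (23/5)    [QR: 5 ≡ 1 mod 4, sign kept]
  = (3/5)    [23 ≡ 3 mod 5]
  = (5/3)    [QR: 5 ≡ 1 mod 4, sign kept]
  = (2/3)    [5 ≡ 2 mod 3]
  = -(1/3)    [3 ≡ 3 mod 8 ⇒ (2/3) = -1]
  = -1    [(1/3) = 1]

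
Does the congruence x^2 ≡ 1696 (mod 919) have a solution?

no

Reduce the numerator: 1696 ≡ 777 (mod 919), so (1696/919) = (777/919).
777 ≡ 1 (mod 4), so quadratic reciprocity gives (777/919) = (919/777). Reduce: 919 ≡ 142 (mod 777). Now have (142/777).
Factor out 2: 142 = 2·71. Since 777 ≡ 1 (mod 8), (2/777) = +1. Now have (71/777).
777 ≡ 1 (mod 4), so quadratic reciprocity gives (71/777) = (777/71). Reduce: 777 ≡ 67 (mod 71). Now have (67/71).
Both 67 ≡ 3 and 71 ≡ 3 (mod 4), so reciprocity gives (67/71) = -(71/67). Reduce: 71 ≡ 4 (mod 67). Now have -(4/67).
Factor out 2: 4 = 2^2. Since 67 ≡ 3 (mod 8), (2/67) = -1, and (2/67)^2 = +1. Now have -(1/67).
(1/67) = 1. Collecting the sign factors: -1.
The Legendre symbol is -1, so x^2 ≡ 1696 (mod 919) has no solution.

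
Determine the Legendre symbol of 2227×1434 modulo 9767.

By multiplicativity, (2227·1434/9767) = (2227/9767)·(1434/9767).
First factor (2227/9767):
(2227/9767)
  = -(9767/2227)    [QR: both ≡ 3 mod 4, sign flips]
  = -(859/2227)    [9767 ≡ 859 mod 2227]
  = (2227/859)    [QR: both ≡ 3 mod 4, sign flips]
  = (509/859)    [2227 ≡ 509 mod 859]
  = (859/509)    [QR: 509 ≡ 1 mod 4, sign kept]
  = (350/509)    [859 ≡ 350 mod 509]
  = -(175/509)    [509 ≡ 5 mod 8 ⇒ (2/509) = -1]
  = -(509/175)    [QR: 509 ≡ 1 mod 4, sign kept]
  = -(159/175)    [509 ≡ 159 mod 175]
  = (175/159)    [QR: both ≡ 3 mod 4, sign flips]
  = (16/159)    [175 ≡ 16 mod 159]
  = (1/159)    [159 ≡ 7 mod 8 ⇒ (2/159)^4 = +1]
  = 1    [(1/159) = 1]
Second factor (1434/9767):
(1434/9767)
  = (717/9767)    [9767 ≡ 7 mod 8 ⇒ (2/9767) = +1]
  = (9767/717)    [QR: 717 ≡ 1 mod 4, sign kept]
  = (446/717)    [9767 ≡ 446 mod 717]
  = -(223/717)    [717 ≡ 5 mod 8 ⇒ (2/717) = -1]
  = -(717/223)    [QR: 717 ≡ 1 mod 4, sign kept]
  = -(48/223)    [717 ≡ 48 mod 223]
  = -(3/223)    [223 ≡ 7 mod 8 ⇒ (2/223)^4 = +1]
  = (223/3)    [QR: both ≡ 3 mod 4, sign flips]
  = (1/3)    [223 ≡ 1 mod 3]
  = 1    [(1/3) = 1]
Product: (1)·(1) = 1.

1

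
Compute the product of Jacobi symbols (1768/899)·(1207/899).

1

By multiplicativity, (1768·1207/899) = (1768/899)·(1207/899).
First factor (1768/899):
Reduce the numerator: 1768 ≡ 869 (mod 899), so (1768/899) = (869/899).
869 ≡ 1 (mod 4), so quadratic reciprocity gives (869/899) = (899/869). Reduce: 899 ≡ 30 (mod 869). Now have (30/869).
Factor out 2: 30 = 2·15. Since 869 ≡ 5 (mod 8), (2/869) = -1. Now have -(15/869).
869 ≡ 1 (mod 4), so quadratic reciprocity gives (15/869) = (869/15). Reduce: 869 ≡ 14 (mod 15). Now have -(14/15).
Factor out 2: 14 = 2·7. Since 15 ≡ 7 (mod 8), (2/15) = +1. Now have -(7/15).
Both 7 ≡ 3 and 15 ≡ 3 (mod 4), so reciprocity gives (7/15) = -(15/7). Reduce: 15 ≡ 1 (mod 7). Now have (1/7).
(1/7) = 1. Collecting the sign factors: 1.
Second factor (1207/899):
Reduce the numerator: 1207 ≡ 308 (mod 899), so (1207/899) = (308/899).
Factor out 2: 308 = 2^2·77. Since 899 ≡ 3 (mod 8), (2/899) = -1, and (2/899)^2 = +1. Now have (77/899).
77 ≡ 1 (mod 4), so quadratic reciprocity gives (77/899) = (899/77). Reduce: 899 ≡ 52 (mod 77). Now have (52/77).
Factor out 2: 52 = 2^2·13. Since 77 ≡ 5 (mod 8), (2/77) = -1, and (2/77)^2 = +1. Now have (13/77).
13 ≡ 1 (mod 4), so quadratic reciprocity gives (13/77) = (77/13). Reduce: 77 ≡ 12 (mod 13). Now have (12/13).
Factor out 2: 12 = 2^2·3. Since 13 ≡ 5 (mod 8), (2/13) = -1, and (2/13)^2 = +1. Now have (3/13).
13 ≡ 1 (mod 4), so quadratic reciprocity gives (3/13) = (13/3). Reduce: 13 ≡ 1 (mod 3). Now have (1/3).
(1/3) = 1. Collecting the sign factors: 1.
Product: (1)·(1) = 1.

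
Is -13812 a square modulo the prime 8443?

no

(-13812/8443)
  = -(13812/8443)    [8443 ≡ 3 mod 4 ⇒ (-1/8443) = -1]
  = -(5369/8443)    [13812 ≡ 5369 mod 8443]
  = -(8443/5369)    [QR: 5369 ≡ 1 mod 4, sign kept]
  = -(3074/5369)    [8443 ≡ 3074 mod 5369]
  = -(1537/5369)    [5369 ≡ 1 mod 8 ⇒ (2/5369) = +1]
  = -(5369/1537)    [QR: 1537 ≡ 1 mod 4, sign kept]
  = -(758/1537)    [5369 ≡ 758 mod 1537]
  = -(379/1537)    [1537 ≡ 1 mod 8 ⇒ (2/1537) = +1]
  = -(1537/379)    [QR: 1537 ≡ 1 mod 4, sign kept]
  = -(21/379)    [1537 ≡ 21 mod 379]
  = -(379/21)    [QR: 21 ≡ 1 mod 4, sign kept]
  = -(1/21)    [379 ≡ 1 mod 21]
  = -1    [(1/21) = 1]
(-13812/8443) = -1, and 8443 is prime, so -13812 is not a quadratic residue mod 8443.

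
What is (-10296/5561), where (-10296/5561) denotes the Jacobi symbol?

(-10296/5561)
  = (826/5561)    [-10296 ≡ 826 mod 5561]
  = (413/5561)    [5561 ≡ 1 mod 8 ⇒ (2/5561) = +1]
  = (5561/413)    [QR: 413 ≡ 1 mod 4, sign kept]
  = (192/413)    [5561 ≡ 192 mod 413]
  = (3/413)    [413 ≡ 5 mod 8 ⇒ (2/413)^6 = +1]
  = (413/3)    [QR: 413 ≡ 1 mod 4, sign kept]
  = (2/3)    [413 ≡ 2 mod 3]
  = -(1/3)    [3 ≡ 3 mod 8 ⇒ (2/3) = -1]
  = -1    [(1/3) = 1]

-1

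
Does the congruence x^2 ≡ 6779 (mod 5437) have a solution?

(6779|5437)
  = (1342|5437)    [6779 ≡ 1342 mod 5437]
  = -(671|5437)    [5437 ≡ 5 mod 8 ⇒ (2|5437) = -1]
  = -(5437|671)    [QR: 5437 ≡ 1 mod 4, sign kept]
  = -(69|671)    [5437 ≡ 69 mod 671]
  = -(671|69)    [QR: 69 ≡ 1 mod 4, sign kept]
  = -(50|69)    [671 ≡ 50 mod 69]
  = (25|69)    [69 ≡ 5 mod 8 ⇒ (2|69) = -1]
  = (69|25)    [QR: 25 ≡ 1 mod 4, sign kept]
  = (19|25)    [69 ≡ 19 mod 25]
  = (25|19)    [QR: 25 ≡ 1 mod 4, sign kept]
  = (6|19)    [25 ≡ 6 mod 19]
  = -(3|19)    [19 ≡ 3 mod 8 ⇒ (2|19) = -1]
  = (19|3)    [QR: both ≡ 3 mod 4, sign flips]
  = (1|3)    [19 ≡ 1 mod 3]
  = 1    [(1|3) = 1]
The Legendre symbol is 1, so x^2 ≡ 6779 (mod 5437) has solution.

yes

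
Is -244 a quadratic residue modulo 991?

no

(-244/991)
  = (747/991)    [-244 ≡ 747 mod 991]
  = -(991/747)    [QR: both ≡ 3 mod 4, sign flips]
  = -(244/747)    [991 ≡ 244 mod 747]
  = -(61/747)    [747 ≡ 3 mod 8 ⇒ (2/747)^2 = +1]
  = -(747/61)    [QR: 61 ≡ 1 mod 4, sign kept]
  = -(15/61)    [747 ≡ 15 mod 61]
  = -(61/15)    [QR: 61 ≡ 1 mod 4, sign kept]
  = -(1/15)    [61 ≡ 1 mod 15]
  = -1    [(1/15) = 1]
(-244/991) = -1, and 991 is prime, so -244 is not a quadratic residue mod 991.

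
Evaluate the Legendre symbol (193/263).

193 ≡ 1 (mod 4), so quadratic reciprocity gives (193/263) = (263/193). Reduce: 263 ≡ 70 (mod 193). Now have (70/193).
Factor out 2: 70 = 2·35. Since 193 ≡ 1 (mod 8), (2/193) = +1. Now have (35/193).
193 ≡ 1 (mod 4), so quadratic reciprocity gives (35/193) = (193/35). Reduce: 193 ≡ 18 (mod 35). Now have (18/35).
Factor out 2: 18 = 2·9. Since 35 ≡ 3 (mod 8), (2/35) = -1. Now have -(9/35).
9 ≡ 1 (mod 4), so quadratic reciprocity gives (9/35) = (35/9). Reduce: 35 ≡ 8 (mod 9). Now have -(8/9).
Factor out 2: 8 = 2^3. Since 9 ≡ 1 (mod 8), (2/9) = +1, and (2/9)^3 = +1. Now have -(1/9).
(1/9) = 1. Collecting the sign factors: -1.

-1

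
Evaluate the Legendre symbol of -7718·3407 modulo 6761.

-1

By multiplicativity, (-7718·3407/6761) = (-7718/6761)·(3407/6761).
First factor (-7718/6761):
(-7718/6761)
  = (5804/6761)    [-7718 ≡ 5804 mod 6761]
  = (1451/6761)    [6761 ≡ 1 mod 8 ⇒ (2/6761)^2 = +1]
  = (6761/1451)    [QR: 6761 ≡ 1 mod 4, sign kept]
  = (957/1451)    [6761 ≡ 957 mod 1451]
  = (1451/957)    [QR: 957 ≡ 1 mod 4, sign kept]
  = (494/957)    [1451 ≡ 494 mod 957]
  = -(247/957)    [957 ≡ 5 mod 8 ⇒ (2/957) = -1]
  = -(957/247)    [QR: 957 ≡ 1 mod 4, sign kept]
  = -(216/247)    [957 ≡ 216 mod 247]
  = -(27/247)    [247 ≡ 7 mod 8 ⇒ (2/247)^3 = +1]
  = (247/27)    [QR: both ≡ 3 mod 4, sign flips]
  = (4/27)    [247 ≡ 4 mod 27]
  = (1/27)    [27 ≡ 3 mod 8 ⇒ (2/27)^2 = +1]
  = 1    [(1/27) = 1]
Second factor (3407/6761):
(3407/6761)
  = (6761/3407)    [QR: 6761 ≡ 1 mod 4, sign kept]
  = (3354/3407)    [6761 ≡ 3354 mod 3407]
  = (1677/3407)    [3407 ≡ 7 mod 8 ⇒ (2/3407) = +1]
  = (3407/1677)    [QR: 1677 ≡ 1 mod 4, sign kept]
  = (53/1677)    [3407 ≡ 53 mod 1677]
  = (1677/53)    [QR: 53 ≡ 1 mod 4, sign kept]
  = (34/53)    [1677 ≡ 34 mod 53]
  = -(17/53)    [53 ≡ 5 mod 8 ⇒ (2/53) = -1]
  = -(53/17)    [QR: 17 ≡ 1 mod 4, sign kept]
  = -(2/17)    [53 ≡ 2 mod 17]
  = -(1/17)    [17 ≡ 1 mod 8 ⇒ (2/17) = +1]
  = -1    [(1/17) = 1]
Product: (1)·(-1) = -1.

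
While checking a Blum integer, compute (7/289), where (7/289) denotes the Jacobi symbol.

1

289 ≡ 1 (mod 4), so quadratic reciprocity gives (7/289) = (289/7). Reduce: 289 ≡ 2 (mod 7). Now have (2/7).
Factor out 2: 2 = 2. Since 7 ≡ 7 (mod 8), (2/7) = +1. Now have (1/7).
(1/7) = 1. Collecting the sign factors: 1.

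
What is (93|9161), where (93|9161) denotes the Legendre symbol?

-1

(93|9161)
  = (9161|93)    [QR: 93 ≡ 1 mod 4, sign kept]
  = (47|93)    [9161 ≡ 47 mod 93]
  = (93|47)    [QR: 93 ≡ 1 mod 4, sign kept]
  = (46|47)    [93 ≡ 46 mod 47]
  = (23|47)    [47 ≡ 7 mod 8 ⇒ (2|47) = +1]
  = -(47|23)    [QR: both ≡ 3 mod 4, sign flips]
  = -(1|23)    [47 ≡ 1 mod 23]
  = -1    [(1|23) = 1]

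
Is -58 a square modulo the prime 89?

no

Pull out -1: (-58/89) = (-1/89)·(58/89). Since 89 ≡ 1 (mod 4), (-1/89) = +1. Now have (58/89).
Factor out 2: 58 = 2·29. Since 89 ≡ 1 (mod 8), (2/89) = +1. Now have (29/89).
29 ≡ 1 (mod 4), so quadratic reciprocity gives (29/89) = (89/29). Reduce: 89 ≡ 2 (mod 29). Now have (2/29).
Factor out 2: 2 = 2. Since 29 ≡ 5 (mod 8), (2/29) = -1. Now have -(1/29).
(1/29) = 1. Collecting the sign factors: -1.
(-58/89) = -1, and 89 is prime, so -58 is not a quadratic residue mod 89.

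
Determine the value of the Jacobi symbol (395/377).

1

(395/377)
  = (18/377)    [395 ≡ 18 mod 377]
  = (9/377)    [377 ≡ 1 mod 8 ⇒ (2/377) = +1]
  = (377/9)    [QR: 9 ≡ 1 mod 4, sign kept]
  = (8/9)    [377 ≡ 8 mod 9]
  = (1/9)    [9 ≡ 1 mod 8 ⇒ (2/9)^3 = +1]
  = 1    [(1/9) = 1]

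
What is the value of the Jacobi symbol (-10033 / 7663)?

(-10033 / 7663)
  = (5293 / 7663)    [-10033 ≡ 5293 mod 7663]
  = (7663 / 5293)    [QR: 5293 ≡ 1 mod 4, sign kept]
  = (2370 / 5293)    [7663 ≡ 2370 mod 5293]
  = -(1185 / 5293)    [5293 ≡ 5 mod 8 ⇒ (2 / 5293) = -1]
  = -(5293 / 1185)    [QR: 1185 ≡ 1 mod 4, sign kept]
  = -(553 / 1185)    [5293 ≡ 553 mod 1185]
  = -(1185 / 553)    [QR: 553 ≡ 1 mod 4, sign kept]
  = -(79 / 553)    [1185 ≡ 79 mod 553]
  = -(553 / 79)    [QR: 553 ≡ 1 mod 4, sign kept]
  = -(0 / 79)    [553 ≡ 0 mod 79]
  = 0    [numerator 0, gcd > 1]

0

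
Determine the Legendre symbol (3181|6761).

1

3181 ≡ 1 (mod 4), so quadratic reciprocity gives (3181|6761) = (6761|3181). Reduce: 6761 ≡ 399 (mod 3181). Now have (399|3181).
3181 ≡ 1 (mod 4), so quadratic reciprocity gives (399|3181) = (3181|399). Reduce: 3181 ≡ 388 (mod 399). Now have (388|399).
Factor out 2: 388 = 2^2·97. Since 399 ≡ 7 (mod 8), (2|399) = +1, and (2|399)^2 = +1. Now have (97|399).
97 ≡ 1 (mod 4), so quadratic reciprocity gives (97|399) = (399|97). Reduce: 399 ≡ 11 (mod 97). Now have (11|97).
97 ≡ 1 (mod 4), so quadratic reciprocity gives (11|97) = (97|11). Reduce: 97 ≡ 9 (mod 11). Now have (9|11).
9 ≡ 1 (mod 4), so quadratic reciprocity gives (9|11) = (11|9). Reduce: 11 ≡ 2 (mod 9). Now have (2|9).
Factor out 2: 2 = 2. Since 9 ≡ 1 (mod 8), (2|9) = +1. Now have (1|9).
(1|9) = 1. Collecting the sign factors: 1.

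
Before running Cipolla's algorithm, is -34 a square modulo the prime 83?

yes

(-34/83)
  = (49/83)    [-34 ≡ 49 mod 83]
  = (83/49)    [QR: 49 ≡ 1 mod 4, sign kept]
  = (34/49)    [83 ≡ 34 mod 49]
  = (17/49)    [49 ≡ 1 mod 8 ⇒ (2/49) = +1]
  = (49/17)    [QR: 17 ≡ 1 mod 4, sign kept]
  = (15/17)    [49 ≡ 15 mod 17]
  = (17/15)    [QR: 17 ≡ 1 mod 4, sign kept]
  = (2/15)    [17 ≡ 2 mod 15]
  = (1/15)    [15 ≡ 7 mod 8 ⇒ (2/15) = +1]
  = 1    [(1/15) = 1]
(-34/83) = 1, and 83 is prime, so -34 is a quadratic residue mod 83.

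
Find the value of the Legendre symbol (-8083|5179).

(-8083|5179)
  = (2275|5179)    [-8083 ≡ 2275 mod 5179]
  = -(5179|2275)    [QR: both ≡ 3 mod 4, sign flips]
  = -(629|2275)    [5179 ≡ 629 mod 2275]
  = -(2275|629)    [QR: 629 ≡ 1 mod 4, sign kept]
  = -(388|629)    [2275 ≡ 388 mod 629]
  = -(97|629)    [629 ≡ 5 mod 8 ⇒ (2|629)^2 = +1]
  = -(629|97)    [QR: 97 ≡ 1 mod 4, sign kept]
  = -(47|97)    [629 ≡ 47 mod 97]
  = -(97|47)    [QR: 97 ≡ 1 mod 4, sign kept]
  = -(3|47)    [97 ≡ 3 mod 47]
  = (47|3)    [QR: both ≡ 3 mod 4, sign flips]
  = (2|3)    [47 ≡ 2 mod 3]
  = -(1|3)    [3 ≡ 3 mod 8 ⇒ (2|3) = -1]
  = -1    [(1|3) = 1]

-1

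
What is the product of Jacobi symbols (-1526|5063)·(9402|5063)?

-1

By multiplicativity, (-1526·9402|5063) = (-1526|5063)·(9402|5063).
First factor (-1526|5063):
(-1526|5063)
  = (3537|5063)    [-1526 ≡ 3537 mod 5063]
  = (5063|3537)    [QR: 3537 ≡ 1 mod 4, sign kept]
  = (1526|3537)    [5063 ≡ 1526 mod 3537]
  = (763|3537)    [3537 ≡ 1 mod 8 ⇒ (2|3537) = +1]
  = (3537|763)    [QR: 3537 ≡ 1 mod 4, sign kept]
  = (485|763)    [3537 ≡ 485 mod 763]
  = (763|485)    [QR: 485 ≡ 1 mod 4, sign kept]
  = (278|485)    [763 ≡ 278 mod 485]
  = -(139|485)    [485 ≡ 5 mod 8 ⇒ (2|485) = -1]
  = -(485|139)    [QR: 485 ≡ 1 mod 4, sign kept]
  = -(68|139)    [485 ≡ 68 mod 139]
  = -(17|139)    [139 ≡ 3 mod 8 ⇒ (2|139)^2 = +1]
  = -(139|17)    [QR: 17 ≡ 1 mod 4, sign kept]
  = -(3|17)    [139 ≡ 3 mod 17]
  = -(17|3)    [QR: 17 ≡ 1 mod 4, sign kept]
  = -(2|3)    [17 ≡ 2 mod 3]
  = (1|3)    [3 ≡ 3 mod 8 ⇒ (2|3) = -1]
  = 1    [(1|3) = 1]
Second factor (9402|5063):
(9402|5063)
  = (4339|5063)    [9402 ≡ 4339 mod 5063]
  = -(5063|4339)    [QR: both ≡ 3 mod 4, sign flips]
  = -(724|4339)    [5063 ≡ 724 mod 4339]
  = -(181|4339)    [4339 ≡ 3 mod 8 ⇒ (2|4339)^2 = +1]
  = -(4339|181)    [QR: 181 ≡ 1 mod 4, sign kept]
  = -(176|181)    [4339 ≡ 176 mod 181]
  = -(11|181)    [181 ≡ 5 mod 8 ⇒ (2|181)^4 = +1]
  = -(181|11)    [QR: 181 ≡ 1 mod 4, sign kept]
  = -(5|11)    [181 ≡ 5 mod 11]
  = -(11|5)    [QR: 5 ≡ 1 mod 4, sign kept]
  = -(1|5)    [11 ≡ 1 mod 5]
  = -1    [(1|5) = 1]
Product: (1)·(-1) = -1.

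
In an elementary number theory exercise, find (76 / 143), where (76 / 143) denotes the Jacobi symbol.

1

Factor out 2: 76 = 2^2·19. Since 143 ≡ 7 (mod 8), (2 / 143) = +1, and (2 / 143)^2 = +1. Now have (19 / 143).
Both 19 ≡ 3 and 143 ≡ 3 (mod 4), so reciprocity gives (19 / 143) = -(143 / 19). Reduce: 143 ≡ 10 (mod 19). Now have -(10 / 19).
Factor out 2: 10 = 2·5. Since 19 ≡ 3 (mod 8), (2 / 19) = -1. Now have (5 / 19).
5 ≡ 1 (mod 4), so quadratic reciprocity gives (5 / 19) = (19 / 5). Reduce: 19 ≡ 4 (mod 5). Now have (4 / 5).
Factor out 2: 4 = 2^2. Since 5 ≡ 5 (mod 8), (2 / 5) = -1, and (2 / 5)^2 = +1. Now have (1 / 5).
(1 / 5) = 1. Collecting the sign factors: 1.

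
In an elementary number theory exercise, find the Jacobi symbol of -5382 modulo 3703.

(-5382/3703)
  = (2024/3703)    [-5382 ≡ 2024 mod 3703]
  = (253/3703)    [3703 ≡ 7 mod 8 ⇒ (2/3703)^3 = +1]
  = (3703/253)    [QR: 253 ≡ 1 mod 4, sign kept]
  = (161/253)    [3703 ≡ 161 mod 253]
  = (253/161)    [QR: 161 ≡ 1 mod 4, sign kept]
  = (92/161)    [253 ≡ 92 mod 161]
  = (23/161)    [161 ≡ 1 mod 8 ⇒ (2/161)^2 = +1]
  = (161/23)    [QR: 161 ≡ 1 mod 4, sign kept]
  = (0/23)    [161 ≡ 0 mod 23]
  = 0    [numerator 0, gcd > 1]

0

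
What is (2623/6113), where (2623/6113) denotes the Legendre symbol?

-1

(2623/6113)
  = (6113/2623)    [QR: 6113 ≡ 1 mod 4, sign kept]
  = (867/2623)    [6113 ≡ 867 mod 2623]
  = -(2623/867)    [QR: both ≡ 3 mod 4, sign flips]
  = -(22/867)    [2623 ≡ 22 mod 867]
  = (11/867)    [867 ≡ 3 mod 8 ⇒ (2/867) = -1]
  = -(867/11)    [QR: both ≡ 3 mod 4, sign flips]
  = -(9/11)    [867 ≡ 9 mod 11]
  = -(11/9)    [QR: 9 ≡ 1 mod 4, sign kept]
  = -(2/9)    [11 ≡ 2 mod 9]
  = -(1/9)    [9 ≡ 1 mod 8 ⇒ (2/9) = +1]
  = -1    [(1/9) = 1]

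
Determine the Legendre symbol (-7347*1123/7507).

1

By multiplicativity, (-7347·1123/7507) = (-7347/7507)·(1123/7507).
First factor (-7347/7507):
(-7347/7507)
  = (160/7507)    [-7347 ≡ 160 mod 7507]
  = -(5/7507)    [7507 ≡ 3 mod 8 ⇒ (2/7507)^5 = -1]
  = -(7507/5)    [QR: 5 ≡ 1 mod 4, sign kept]
  = -(2/5)    [7507 ≡ 2 mod 5]
  = (1/5)    [5 ≡ 5 mod 8 ⇒ (2/5) = -1]
  = 1    [(1/5) = 1]
Second factor (1123/7507):
(1123/7507)
  = -(7507/1123)    [QR: both ≡ 3 mod 4, sign flips]
  = -(769/1123)    [7507 ≡ 769 mod 1123]
  = -(1123/769)    [QR: 769 ≡ 1 mod 4, sign kept]
  = -(354/769)    [1123 ≡ 354 mod 769]
  = -(177/769)    [769 ≡ 1 mod 8 ⇒ (2/769) = +1]
  = -(769/177)    [QR: 177 ≡ 1 mod 4, sign kept]
  = -(61/177)    [769 ≡ 61 mod 177]
  = -(177/61)    [QR: 61 ≡ 1 mod 4, sign kept]
  = -(55/61)    [177 ≡ 55 mod 61]
  = -(61/55)    [QR: 61 ≡ 1 mod 4, sign kept]
  = -(6/55)    [61 ≡ 6 mod 55]
  = -(3/55)    [55 ≡ 7 mod 8 ⇒ (2/55) = +1]
  = (55/3)    [QR: both ≡ 3 mod 4, sign flips]
  = (1/3)    [55 ≡ 1 mod 3]
  = 1    [(1/3) = 1]
Product: (1)·(1) = 1.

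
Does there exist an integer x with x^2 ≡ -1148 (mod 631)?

(-1148/631)
  = -(1148/631)    [631 ≡ 3 mod 4 ⇒ (-1/631) = -1]
  = -(517/631)    [1148 ≡ 517 mod 631]
  = -(631/517)    [QR: 517 ≡ 1 mod 4, sign kept]
  = -(114/517)    [631 ≡ 114 mod 517]
  = (57/517)    [517 ≡ 5 mod 8 ⇒ (2/517) = -1]
  = (517/57)    [QR: 57 ≡ 1 mod 4, sign kept]
  = (4/57)    [517 ≡ 4 mod 57]
  = (1/57)    [57 ≡ 1 mod 8 ⇒ (2/57)^2 = +1]
  = 1    [(1/57) = 1]
(-1148/631) = 1, and 631 is prime, so -1148 is a quadratic residue mod 631.

yes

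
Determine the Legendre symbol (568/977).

1

(568/977)
  = (71/977)    [977 ≡ 1 mod 8 ⇒ (2/977)^3 = +1]
  = (977/71)    [QR: 977 ≡ 1 mod 4, sign kept]
  = (54/71)    [977 ≡ 54 mod 71]
  = (27/71)    [71 ≡ 7 mod 8 ⇒ (2/71) = +1]
  = -(71/27)    [QR: both ≡ 3 mod 4, sign flips]
  = -(17/27)    [71 ≡ 17 mod 27]
  = -(27/17)    [QR: 17 ≡ 1 mod 4, sign kept]
  = -(10/17)    [27 ≡ 10 mod 17]
  = -(5/17)    [17 ≡ 1 mod 8 ⇒ (2/17) = +1]
  = -(17/5)    [QR: 5 ≡ 1 mod 4, sign kept]
  = -(2/5)    [17 ≡ 2 mod 5]
  = (1/5)    [5 ≡ 5 mod 8 ⇒ (2/5) = -1]
  = 1    [(1/5) = 1]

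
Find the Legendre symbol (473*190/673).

By multiplicativity, (473·190/673) = (473/673)·(190/673).
First factor (473/673):
473 ≡ 1 (mod 4), so quadratic reciprocity gives (473/673) = (673/473). Reduce: 673 ≡ 200 (mod 473). Now have (200/473).
Factor out 2: 200 = 2^3·25. Since 473 ≡ 1 (mod 8), (2/473) = +1, and (2/473)^3 = +1. Now have (25/473).
25 ≡ 1 (mod 4), so quadratic reciprocity gives (25/473) = (473/25). Reduce: 473 ≡ 23 (mod 25). Now have (23/25).
25 ≡ 1 (mod 4), so quadratic reciprocity gives (23/25) = (25/23). Reduce: 25 ≡ 2 (mod 23). Now have (2/23).
Factor out 2: 2 = 2. Since 23 ≡ 7 (mod 8), (2/23) = +1. Now have (1/23).
(1/23) = 1. Collecting the sign factors: 1.
Second factor (190/673):
Factor out 2: 190 = 2·95. Since 673 ≡ 1 (mod 8), (2/673) = +1. Now have (95/673).
673 ≡ 1 (mod 4), so quadratic reciprocity gives (95/673) = (673/95). Reduce: 673 ≡ 8 (mod 95). Now have (8/95).
Factor out 2: 8 = 2^3. Since 95 ≡ 7 (mod 8), (2/95) = +1, and (2/95)^3 = +1. Now have (1/95).
(1/95) = 1. Collecting the sign factors: 1.
Product: (1)·(1) = 1.

1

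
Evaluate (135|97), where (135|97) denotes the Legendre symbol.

Reduce the numerator: 135 ≡ 38 (mod 97), so (135|97) = (38|97).
Factor out 2: 38 = 2·19. Since 97 ≡ 1 (mod 8), (2|97) = +1. Now have (19|97).
97 ≡ 1 (mod 4), so quadratic reciprocity gives (19|97) = (97|19). Reduce: 97 ≡ 2 (mod 19). Now have (2|19).
Factor out 2: 2 = 2. Since 19 ≡ 3 (mod 8), (2|19) = -1. Now have -(1|19).
(1|19) = 1. Collecting the sign factors: -1.

-1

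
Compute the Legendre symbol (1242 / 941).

-1

Reduce the numerator: 1242 ≡ 301 (mod 941), so (1242 / 941) = (301 / 941).
301 ≡ 1 (mod 4), so quadratic reciprocity gives (301 / 941) = (941 / 301). Reduce: 941 ≡ 38 (mod 301). Now have (38 / 301).
Factor out 2: 38 = 2·19. Since 301 ≡ 5 (mod 8), (2 / 301) = -1. Now have -(19 / 301).
301 ≡ 1 (mod 4), so quadratic reciprocity gives (19 / 301) = (301 / 19). Reduce: 301 ≡ 16 (mod 19). Now have -(16 / 19).
Factor out 2: 16 = 2^4. Since 19 ≡ 3 (mod 8), (2 / 19) = -1, and (2 / 19)^4 = +1. Now have -(1 / 19).
(1 / 19) = 1. Collecting the sign factors: -1.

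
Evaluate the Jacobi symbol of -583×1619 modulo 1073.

By multiplicativity, (-583·1619/1073) = (-583/1073)·(1619/1073).
First factor (-583/1073):
(-583/1073)
  = (490/1073)    [-583 ≡ 490 mod 1073]
  = (245/1073)    [1073 ≡ 1 mod 8 ⇒ (2/1073) = +1]
  = (1073/245)    [QR: 245 ≡ 1 mod 4, sign kept]
  = (93/245)    [1073 ≡ 93 mod 245]
  = (245/93)    [QR: 93 ≡ 1 mod 4, sign kept]
  = (59/93)    [245 ≡ 59 mod 93]
  = (93/59)    [QR: 93 ≡ 1 mod 4, sign kept]
  = (34/59)    [93 ≡ 34 mod 59]
  = -(17/59)    [59 ≡ 3 mod 8 ⇒ (2/59) = -1]
  = -(59/17)    [QR: 17 ≡ 1 mod 4, sign kept]
  = -(8/17)    [59 ≡ 8 mod 17]
  = -(1/17)    [17 ≡ 1 mod 8 ⇒ (2/17)^3 = +1]
  = -1    [(1/17) = 1]
Second factor (1619/1073):
(1619/1073)
  = (546/1073)    [1619 ≡ 546 mod 1073]
  = (273/1073)    [1073 ≡ 1 mod 8 ⇒ (2/1073) = +1]
  = (1073/273)    [QR: 273 ≡ 1 mod 4, sign kept]
  = (254/273)    [1073 ≡ 254 mod 273]
  = (127/273)    [273 ≡ 1 mod 8 ⇒ (2/273) = +1]
  = (273/127)    [QR: 273 ≡ 1 mod 4, sign kept]
  = (19/127)    [273 ≡ 19 mod 127]
  = -(127/19)    [QR: both ≡ 3 mod 4, sign flips]
  = -(13/19)    [127 ≡ 13 mod 19]
  = -(19/13)    [QR: 13 ≡ 1 mod 4, sign kept]
  = -(6/13)    [19 ≡ 6 mod 13]
  = (3/13)    [13 ≡ 5 mod 8 ⇒ (2/13) = -1]
  = (13/3)    [QR: 13 ≡ 1 mod 4, sign kept]
  = (1/3)    [13 ≡ 1 mod 3]
  = 1    [(1/3) = 1]
Product: (-1)·(1) = -1.

-1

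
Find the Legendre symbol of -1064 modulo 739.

1

(-1064 / 739)
  = (414 / 739)    [-1064 ≡ 414 mod 739]
  = -(207 / 739)    [739 ≡ 3 mod 8 ⇒ (2 / 739) = -1]
  = (739 / 207)    [QR: both ≡ 3 mod 4, sign flips]
  = (118 / 207)    [739 ≡ 118 mod 207]
  = (59 / 207)    [207 ≡ 7 mod 8 ⇒ (2 / 207) = +1]
  = -(207 / 59)    [QR: both ≡ 3 mod 4, sign flips]
  = -(30 / 59)    [207 ≡ 30 mod 59]
  = (15 / 59)    [59 ≡ 3 mod 8 ⇒ (2 / 59) = -1]
  = -(59 / 15)    [QR: both ≡ 3 mod 4, sign flips]
  = -(14 / 15)    [59 ≡ 14 mod 15]
  = -(7 / 15)    [15 ≡ 7 mod 8 ⇒ (2 / 15) = +1]
  = (15 / 7)    [QR: both ≡ 3 mod 4, sign flips]
  = (1 / 7)    [15 ≡ 1 mod 7]
  = 1    [(1 / 7) = 1]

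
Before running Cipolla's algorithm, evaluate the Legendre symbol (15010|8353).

Reduce the numerator: 15010 ≡ 6657 (mod 8353), so (15010|8353) = (6657|8353).
6657 ≡ 1 (mod 4), so quadratic reciprocity gives (6657|8353) = (8353|6657). Reduce: 8353 ≡ 1696 (mod 6657). Now have (1696|6657).
Factor out 2: 1696 = 2^5·53. Since 6657 ≡ 1 (mod 8), (2|6657) = +1, and (2|6657)^5 = +1. Now have (53|6657).
53 ≡ 1 (mod 4), so quadratic reciprocity gives (53|6657) = (6657|53). Reduce: 6657 ≡ 32 (mod 53). Now have (32|53).
Factor out 2: 32 = 2^5. Since 53 ≡ 5 (mod 8), (2|53) = -1, and (2|53)^5 = -1. Now have -(1|53).
(1|53) = 1. Collecting the sign factors: -1.

-1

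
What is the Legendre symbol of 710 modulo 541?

(710|541)
  = (169|541)    [710 ≡ 169 mod 541]
  = (541|169)    [QR: 169 ≡ 1 mod 4, sign kept]
  = (34|169)    [541 ≡ 34 mod 169]
  = (17|169)    [169 ≡ 1 mod 8 ⇒ (2|169) = +1]
  = (169|17)    [QR: 17 ≡ 1 mod 4, sign kept]
  = (16|17)    [169 ≡ 16 mod 17]
  = (1|17)    [17 ≡ 1 mod 8 ⇒ (2|17)^4 = +1]
  = 1    [(1|17) = 1]

1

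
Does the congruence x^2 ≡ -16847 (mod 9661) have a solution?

(-16847|9661)
  = (16847|9661)    [9661 ≡ 1 mod 4 ⇒ (-1|9661) = +1]
  = (7186|9661)    [16847 ≡ 7186 mod 9661]
  = -(3593|9661)    [9661 ≡ 5 mod 8 ⇒ (2|9661) = -1]
  = -(9661|3593)    [QR: 3593 ≡ 1 mod 4, sign kept]
  = -(2475|3593)    [9661 ≡ 2475 mod 3593]
  = -(3593|2475)    [QR: 3593 ≡ 1 mod 4, sign kept]
  = -(1118|2475)    [3593 ≡ 1118 mod 2475]
  = (559|2475)    [2475 ≡ 3 mod 8 ⇒ (2|2475) = -1]
  = -(2475|559)    [QR: both ≡ 3 mod 4, sign flips]
  = -(239|559)    [2475 ≡ 239 mod 559]
  = (559|239)    [QR: both ≡ 3 mod 4, sign flips]
  = (81|239)    [559 ≡ 81 mod 239]
  = (239|81)    [QR: 81 ≡ 1 mod 4, sign kept]
  = (77|81)    [239 ≡ 77 mod 81]
  = (81|77)    [QR: 77 ≡ 1 mod 4, sign kept]
  = (4|77)    [81 ≡ 4 mod 77]
  = (1|77)    [77 ≡ 5 mod 8 ⇒ (2|77)^2 = +1]
  = 1    [(1|77) = 1]
The Legendre symbol is 1, so x^2 ≡ -16847 (mod 9661) has solution.

yes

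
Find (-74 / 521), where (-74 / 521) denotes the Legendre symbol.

1

Reduce the numerator: -74 ≡ 447 (mod 521), so (-74 / 521) = (447 / 521).
521 ≡ 1 (mod 4), so quadratic reciprocity gives (447 / 521) = (521 / 447). Reduce: 521 ≡ 74 (mod 447). Now have (74 / 447).
Factor out 2: 74 = 2·37. Since 447 ≡ 7 (mod 8), (2 / 447) = +1. Now have (37 / 447).
37 ≡ 1 (mod 4), so quadratic reciprocity gives (37 / 447) = (447 / 37). Reduce: 447 ≡ 3 (mod 37). Now have (3 / 37).
37 ≡ 1 (mod 4), so quadratic reciprocity gives (3 / 37) = (37 / 3). Reduce: 37 ≡ 1 (mod 3). Now have (1 / 3).
(1 / 3) = 1. Collecting the sign factors: 1.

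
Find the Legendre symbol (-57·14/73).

By multiplicativity, (-57·14/73) = (-57/73)·(14/73).
First factor (-57/73):
(-57/73)
  = (16/73)    [-57 ≡ 16 mod 73]
  = (1/73)    [73 ≡ 1 mod 8 ⇒ (2/73)^4 = +1]
  = 1    [(1/73) = 1]
Second factor (14/73):
(14/73)
  = (7/73)    [73 ≡ 1 mod 8 ⇒ (2/73) = +1]
  = (73/7)    [QR: 73 ≡ 1 mod 4, sign kept]
  = (3/7)    [73 ≡ 3 mod 7]
  = -(7/3)    [QR: both ≡ 3 mod 4, sign flips]
  = -(1/3)    [7 ≡ 1 mod 3]
  = -1    [(1/3) = 1]
Product: (1)·(-1) = -1.

-1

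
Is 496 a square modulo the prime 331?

yes

(496|331)
  = (165|331)    [496 ≡ 165 mod 331]
  = (331|165)    [QR: 165 ≡ 1 mod 4, sign kept]
  = (1|165)    [331 ≡ 1 mod 165]
  = 1    [(1|165) = 1]
The Legendre symbol is 1, so x^2 ≡ 496 (mod 331) has solution.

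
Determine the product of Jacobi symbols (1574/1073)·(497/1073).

1

By multiplicativity, (1574·497/1073) = (1574/1073)·(497/1073).
First factor (1574/1073):
Reduce the numerator: 1574 ≡ 501 (mod 1073), so (1574/1073) = (501/1073).
501 ≡ 1 (mod 4), so quadratic reciprocity gives (501/1073) = (1073/501). Reduce: 1073 ≡ 71 (mod 501). Now have (71/501).
501 ≡ 1 (mod 4), so quadratic reciprocity gives (71/501) = (501/71). Reduce: 501 ≡ 4 (mod 71). Now have (4/71).
Factor out 2: 4 = 2^2. Since 71 ≡ 7 (mod 8), (2/71) = +1, and (2/71)^2 = +1. Now have (1/71).
(1/71) = 1. Collecting the sign factors: 1.
Second factor (497/1073):
497 ≡ 1 (mod 4), so quadratic reciprocity gives (497/1073) = (1073/497). Reduce: 1073 ≡ 79 (mod 497). Now have (79/497).
497 ≡ 1 (mod 4), so quadratic reciprocity gives (79/497) = (497/79). Reduce: 497 ≡ 23 (mod 79). Now have (23/79).
Both 23 ≡ 3 and 79 ≡ 3 (mod 4), so reciprocity gives (23/79) = -(79/23). Reduce: 79 ≡ 10 (mod 23). Now have -(10/23).
Factor out 2: 10 = 2·5. Since 23 ≡ 7 (mod 8), (2/23) = +1. Now have -(5/23).
5 ≡ 1 (mod 4), so quadratic reciprocity gives (5/23) = (23/5). Reduce: 23 ≡ 3 (mod 5). Now have -(3/5).
5 ≡ 1 (mod 4), so quadratic reciprocity gives (3/5) = (5/3). Reduce: 5 ≡ 2 (mod 3). Now have -(2/3).
Factor out 2: 2 = 2. Since 3 ≡ 3 (mod 8), (2/3) = -1. Now have (1/3).
(1/3) = 1. Collecting the sign factors: 1.
Product: (1)·(1) = 1.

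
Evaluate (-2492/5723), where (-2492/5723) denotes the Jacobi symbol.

-1

(-2492/5723)
  = (3231/5723)    [-2492 ≡ 3231 mod 5723]
  = -(5723/3231)    [QR: both ≡ 3 mod 4, sign flips]
  = -(2492/3231)    [5723 ≡ 2492 mod 3231]
  = -(623/3231)    [3231 ≡ 7 mod 8 ⇒ (2/3231)^2 = +1]
  = (3231/623)    [QR: both ≡ 3 mod 4, sign flips]
  = (116/623)    [3231 ≡ 116 mod 623]
  = (29/623)    [623 ≡ 7 mod 8 ⇒ (2/623)^2 = +1]
  = (623/29)    [QR: 29 ≡ 1 mod 4, sign kept]
  = (14/29)    [623 ≡ 14 mod 29]
  = -(7/29)    [29 ≡ 5 mod 8 ⇒ (2/29) = -1]
  = -(29/7)    [QR: 29 ≡ 1 mod 4, sign kept]
  = -(1/7)    [29 ≡ 1 mod 7]
  = -1    [(1/7) = 1]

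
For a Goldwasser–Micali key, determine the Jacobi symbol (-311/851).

Pull out -1: (-311/851) = (-1/851)·(311/851). Since 851 ≡ 3 (mod 4), (-1/851) = -1. Now have -(311/851).
Both 311 ≡ 3 and 851 ≡ 3 (mod 4), so reciprocity gives (311/851) = -(851/311). Reduce: 851 ≡ 229 (mod 311). Now have (229/311).
229 ≡ 1 (mod 4), so quadratic reciprocity gives (229/311) = (311/229). Reduce: 311 ≡ 82 (mod 229). Now have (82/229).
Factor out 2: 82 = 2·41. Since 229 ≡ 5 (mod 8), (2/229) = -1. Now have -(41/229).
41 ≡ 1 (mod 4), so quadratic reciprocity gives (41/229) = (229/41). Reduce: 229 ≡ 24 (mod 41). Now have -(24/41).
Factor out 2: 24 = 2^3·3. Since 41 ≡ 1 (mod 8), (2/41) = +1, and (2/41)^3 = +1. Now have -(3/41).
41 ≡ 1 (mod 4), so quadratic reciprocity gives (3/41) = (41/3). Reduce: 41 ≡ 2 (mod 3). Now have -(2/3).
Factor out 2: 2 = 2. Since 3 ≡ 3 (mod 8), (2/3) = -1. Now have (1/3).
(1/3) = 1. Collecting the sign factors: 1.

1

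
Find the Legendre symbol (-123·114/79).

By multiplicativity, (-123·114/79) = (-123/79)·(114/79).
First factor (-123/79):
(-123/79)
  = -(123/79)    [79 ≡ 3 mod 4 ⇒ (-1/79) = -1]
  = -(44/79)    [123 ≡ 44 mod 79]
  = -(11/79)    [79 ≡ 7 mod 8 ⇒ (2/79)^2 = +1]
  = (79/11)    [QR: both ≡ 3 mod 4, sign flips]
  = (2/11)    [79 ≡ 2 mod 11]
  = -(1/11)    [11 ≡ 3 mod 8 ⇒ (2/11) = -1]
  = -1    [(1/11) = 1]
Second factor (114/79):
(114/79)
  = (35/79)    [114 ≡ 35 mod 79]
  = -(79/35)    [QR: both ≡ 3 mod 4, sign flips]
  = -(9/35)    [79 ≡ 9 mod 35]
  = -(35/9)    [QR: 9 ≡ 1 mod 4, sign kept]
  = -(8/9)    [35 ≡ 8 mod 9]
  = -(1/9)    [9 ≡ 1 mod 8 ⇒ (2/9)^3 = +1]
  = -1    [(1/9) = 1]
Product: (-1)·(-1) = 1.

1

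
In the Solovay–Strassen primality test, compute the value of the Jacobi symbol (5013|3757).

(5013|3757)
  = (1256|3757)    [5013 ≡ 1256 mod 3757]
  = -(157|3757)    [3757 ≡ 5 mod 8 ⇒ (2|3757)^3 = -1]
  = -(3757|157)    [QR: 157 ≡ 1 mod 4, sign kept]
  = -(146|157)    [3757 ≡ 146 mod 157]
  = (73|157)    [157 ≡ 5 mod 8 ⇒ (2|157) = -1]
  = (157|73)    [QR: 73 ≡ 1 mod 4, sign kept]
  = (11|73)    [157 ≡ 11 mod 73]
  = (73|11)    [QR: 73 ≡ 1 mod 4, sign kept]
  = (7|11)    [73 ≡ 7 mod 11]
  = -(11|7)    [QR: both ≡ 3 mod 4, sign flips]
  = -(4|7)    [11 ≡ 4 mod 7]
  = -(1|7)    [7 ≡ 7 mod 8 ⇒ (2|7)^2 = +1]
  = -1    [(1|7) = 1]

-1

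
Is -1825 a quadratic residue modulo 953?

yes

Pull out -1: (-1825/953) = (-1/953)·(1825/953). Since 953 ≡ 1 (mod 4), (-1/953) = +1. Now have (1825/953).
Reduce the numerator: 1825 ≡ 872 (mod 953), so (1825/953) = (872/953).
Factor out 2: 872 = 2^3·109. Since 953 ≡ 1 (mod 8), (2/953) = +1, and (2/953)^3 = +1. Now have (109/953).
109 ≡ 1 (mod 4), so quadratic reciprocity gives (109/953) = (953/109). Reduce: 953 ≡ 81 (mod 109). Now have (81/109).
81 ≡ 1 (mod 4), so quadratic reciprocity gives (81/109) = (109/81). Reduce: 109 ≡ 28 (mod 81). Now have (28/81).
Factor out 2: 28 = 2^2·7. Since 81 ≡ 1 (mod 8), (2/81) = +1, and (2/81)^2 = +1. Now have (7/81).
81 ≡ 1 (mod 4), so quadratic reciprocity gives (7/81) = (81/7). Reduce: 81 ≡ 4 (mod 7). Now have (4/7).
Factor out 2: 4 = 2^2. Since 7 ≡ 7 (mod 8), (2/7) = +1, and (2/7)^2 = +1. Now have (1/7).
(1/7) = 1. Collecting the sign factors: 1.
(-1825/953) = 1, and 953 is prime, so -1825 is a quadratic residue mod 953.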